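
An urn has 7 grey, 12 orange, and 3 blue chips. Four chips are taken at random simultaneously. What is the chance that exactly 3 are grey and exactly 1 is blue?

Unordered draws without replacement: count favorable combinations over C(22,4).
Favorable = C(7,3) · C(12,0) · C(3,1) = 105; total = C(22,4) = 7315.
P = 105/7315 = 3/209 ≈ 0.0144.

3/209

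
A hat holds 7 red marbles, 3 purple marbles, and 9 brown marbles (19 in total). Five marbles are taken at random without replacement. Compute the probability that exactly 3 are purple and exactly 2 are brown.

Unordered draws without replacement: count favorable combinations over C(19,5).
Favorable = C(7,0) · C(3,3) · C(9,2) = 36; total = C(19,5) = 11628.
P = 36/11628 = 1/323 ≈ 0.0031.

1/323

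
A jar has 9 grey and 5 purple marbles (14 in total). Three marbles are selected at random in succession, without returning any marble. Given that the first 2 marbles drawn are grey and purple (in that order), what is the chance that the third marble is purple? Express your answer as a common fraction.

After removing 1 grey, 1 purple, the jar has 4 purple out of 12 remaining.
P(third is purple | given) = 4/12 = 1/3 ≈ 0.3333.

1/3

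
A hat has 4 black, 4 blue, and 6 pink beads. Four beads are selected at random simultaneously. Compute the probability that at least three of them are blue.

41/1001

Sum the hypergeometric tail for j = 3,…,4 blue beads.
Favorable = C(4,3)·C(10,1) + C(4,4)·C(10,0) = 41; total = C(14,4) = 1001.
P = 41/1001 = 41/1001 ≈ 0.0410.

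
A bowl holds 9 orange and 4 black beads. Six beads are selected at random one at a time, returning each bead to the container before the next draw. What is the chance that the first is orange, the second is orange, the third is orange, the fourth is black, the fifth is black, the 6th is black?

Multiply the conditional probability of each draw in order, with replacement (the composition resets each draw).
P = (9/13) · (9/13) · (9/13) · (4/13) · (4/13) · (4/13) = 46656/4826809 ≈ 0.0097.

46656/4826809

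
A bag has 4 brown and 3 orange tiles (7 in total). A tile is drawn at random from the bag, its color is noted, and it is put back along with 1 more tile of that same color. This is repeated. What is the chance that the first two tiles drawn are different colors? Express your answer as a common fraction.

3/7

Either orange then brown, or brown then orange; after the first draw the total is 8.
P = (3/7)·(4/8) + (4/7)·(3/8) = 3/7 ≈ 0.4286.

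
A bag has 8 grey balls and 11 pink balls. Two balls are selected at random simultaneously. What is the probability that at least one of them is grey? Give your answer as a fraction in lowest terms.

Use the complement: P(at least one grey) = 1 − P(no grey).
P(none) = C(11,2)/C(19,2) = 55/171.
So P = 1 − 55/171 = 116/171 ≈ 0.6784.

116/171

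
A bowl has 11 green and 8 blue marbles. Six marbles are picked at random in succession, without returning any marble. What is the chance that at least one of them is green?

Use the complement: P(at least one green) = 1 − P(no green).
P(none) = C(8,6)/C(19,6) = 28/27132.
So P = 1 − 28/27132 = 968/969 ≈ 0.9990.

968/969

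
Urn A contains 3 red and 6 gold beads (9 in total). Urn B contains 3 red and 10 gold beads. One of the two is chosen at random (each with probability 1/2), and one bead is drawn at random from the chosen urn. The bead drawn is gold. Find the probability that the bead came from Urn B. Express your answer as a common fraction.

15/28

P(gold | Urn A) = 2/3; P(gold | Urn B) = 10/13.
P(gold) = 1/2·2/3 + 1/2·10/13 = 28/39.
By Bayes' rule, P(Urn B | gold) = 5/13 / 28/39 = 15/28 ≈ 0.5357.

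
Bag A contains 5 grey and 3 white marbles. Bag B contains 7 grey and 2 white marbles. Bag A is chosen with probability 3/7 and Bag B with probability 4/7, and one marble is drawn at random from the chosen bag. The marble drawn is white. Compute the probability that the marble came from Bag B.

64/145

P(white | Bag A) = 3/8; P(white | Bag B) = 2/9.
P(white) = 3/7·3/8 + 4/7·2/9 = 145/504.
By Bayes' rule, P(Bag B | white) = 8/63 / 145/504 = 64/145 ≈ 0.4414.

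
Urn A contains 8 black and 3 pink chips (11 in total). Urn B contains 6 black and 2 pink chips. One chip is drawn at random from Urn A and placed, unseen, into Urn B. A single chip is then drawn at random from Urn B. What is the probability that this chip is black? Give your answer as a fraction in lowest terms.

74/99

Condition on how many of the transferred chips are black (from Urn A: 8 black of 11; then Urn B has 9 total).
  0 black: C(8,0)C(3,1)/C(11,1) = 3/11; then P = 6/9
  1 black: C(8,1)C(3,0)/C(11,1) = 8/11; then P = 7/9
P(black from Urn B) = 74/99 ≈ 0.7475.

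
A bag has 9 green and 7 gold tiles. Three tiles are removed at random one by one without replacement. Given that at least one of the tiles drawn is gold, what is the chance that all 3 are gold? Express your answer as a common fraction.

P(all 3 gold) = C(7,3)/C(16,3) = 1/16; P(at least one gold) = 1 − C(9,3)/C(16,3) = 17/20.
Since 'all 3 gold' ⊆ 'at least one gold', P(all 3 | at least one) = 1/16 / 17/20 = 5/68 ≈ 0.0735.

5/68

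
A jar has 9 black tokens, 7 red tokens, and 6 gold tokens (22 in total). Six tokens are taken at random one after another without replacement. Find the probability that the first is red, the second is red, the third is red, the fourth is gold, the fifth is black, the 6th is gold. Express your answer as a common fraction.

Multiply the conditional probability of each draw in order, without replacement, so each draw removes one from its color and from the total.
P = (7/22) · (6/21) · (5/20) · (6/19) · (9/18) · (5/17) = 15/14212 ≈ 0.0011.

15/14212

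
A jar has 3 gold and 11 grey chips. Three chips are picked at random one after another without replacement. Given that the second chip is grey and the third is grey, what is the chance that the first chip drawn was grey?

3/4

P(first=grey and the second chip is grey and the third is grey) = (11/14)·(10/13)·(9/12) = 165/364.
P(E) = Σ over first color = 55/364 + 165/364 = 55/91.
By Bayes, P(first=grey | E) = 165/364 / 55/91 = 3/4 ≈ 0.7500.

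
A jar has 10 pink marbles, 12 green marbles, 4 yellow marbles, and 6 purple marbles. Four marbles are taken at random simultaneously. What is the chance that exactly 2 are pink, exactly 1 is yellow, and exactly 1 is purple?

Unordered draws without replacement: count favorable combinations over C(32,4).
Favorable = C(10,2) · C(12,0) · C(4,1) · C(6,1) = 1080; total = C(32,4) = 35960.
P = 1080/35960 = 27/899 ≈ 0.0300.

27/899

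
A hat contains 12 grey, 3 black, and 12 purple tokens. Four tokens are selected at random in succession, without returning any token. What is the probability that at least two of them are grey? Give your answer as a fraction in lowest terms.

Sum the hypergeometric tail for j = 2,…,4 grey tokens.
Favorable = C(12,2)·C(15,2) + C(12,3)·C(15,1) + C(12,4)·C(15,0) = 10725; total = C(27,4) = 17550.
P = 10725/17550 = 11/18 ≈ 0.6111.

11/18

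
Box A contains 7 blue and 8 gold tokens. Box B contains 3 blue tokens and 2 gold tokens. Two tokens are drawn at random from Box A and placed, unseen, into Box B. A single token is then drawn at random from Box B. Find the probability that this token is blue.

59/105

Condition on how many of the transferred tokens are blue (from Box A: 7 blue of 15; then Box B has 7 total).
  0 blue: C(7,0)C(8,2)/C(15,2) = 4/15; then P = 3/7
  1 blue: C(7,1)C(8,1)/C(15,2) = 8/15; then P = 4/7
  2 blue: C(7,2)C(8,0)/C(15,2) = 1/5; then P = 5/7
P(blue from Box B) = 59/105 ≈ 0.5619.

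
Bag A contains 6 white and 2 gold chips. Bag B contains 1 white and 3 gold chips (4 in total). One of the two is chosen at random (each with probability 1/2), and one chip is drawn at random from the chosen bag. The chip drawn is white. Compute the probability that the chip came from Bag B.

1/4

P(white | Bag A) = 3/4; P(white | Bag B) = 1/4.
P(white) = 1/2·3/4 + 1/2·1/4 = 1/2.
By Bayes' rule, P(Bag B | white) = 1/8 / 1/2 = 1/4 ≈ 0.2500.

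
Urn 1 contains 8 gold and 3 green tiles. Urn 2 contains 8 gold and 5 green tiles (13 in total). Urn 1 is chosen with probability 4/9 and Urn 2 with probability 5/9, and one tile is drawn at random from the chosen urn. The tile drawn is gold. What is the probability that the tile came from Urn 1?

P(gold | Urn 1) = 8/11; P(gold | Urn 2) = 8/13.
P(gold) = 4/9·8/11 + 5/9·8/13 = 856/1287.
By Bayes' rule, P(Urn 1 | gold) = 32/99 / 856/1287 = 52/107 ≈ 0.4860.

52/107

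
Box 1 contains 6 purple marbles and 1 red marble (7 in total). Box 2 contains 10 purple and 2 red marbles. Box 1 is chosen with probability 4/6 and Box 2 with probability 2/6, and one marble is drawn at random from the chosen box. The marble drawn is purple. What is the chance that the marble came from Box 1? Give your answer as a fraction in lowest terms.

72/107

P(purple | Box 1) = 6/7; P(purple | Box 2) = 5/6.
P(purple) = 2/3·6/7 + 1/3·5/6 = 107/126.
By Bayes' rule, P(Box 1 | purple) = 4/7 / 107/126 = 72/107 ≈ 0.6729.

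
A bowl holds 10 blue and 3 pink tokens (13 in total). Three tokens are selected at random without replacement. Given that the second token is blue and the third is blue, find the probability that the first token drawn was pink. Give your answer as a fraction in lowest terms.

P(first=pink and the second token is blue and the third is blue) = (3/13)·(10/12)·(9/11) = 45/286.
P(E) = Σ over first color = 60/143 + 45/286 = 15/26.
By Bayes, P(first=pink | E) = 45/286 / 15/26 = 3/11 ≈ 0.2727.

3/11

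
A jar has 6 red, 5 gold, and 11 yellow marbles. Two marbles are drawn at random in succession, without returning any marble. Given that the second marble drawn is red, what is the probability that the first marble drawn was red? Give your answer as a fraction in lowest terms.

5/21

P(first=red and the second marble drawn is red) = (6/22)·(5/21) = 5/77.
P(the second marble drawn is red) = Σ over first color = 5/77 + 5/77 + 1/7 = 3/11.
By Bayes, P(first=red | the second marble drawn is red) = 5/77 / 3/11 = 5/21 ≈ 0.2381.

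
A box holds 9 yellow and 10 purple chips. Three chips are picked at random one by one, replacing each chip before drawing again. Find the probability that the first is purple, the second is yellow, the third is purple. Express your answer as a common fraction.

Multiply the conditional probability of each draw in order, with replacement (the composition resets each draw).
P = (10/19) · (9/19) · (10/19) = 900/6859 ≈ 0.1312.

900/6859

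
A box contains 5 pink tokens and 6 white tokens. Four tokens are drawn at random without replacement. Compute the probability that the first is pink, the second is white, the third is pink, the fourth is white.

Multiply the conditional probability of each draw in order, without replacement, so each draw removes one from its color and from the total.
P = (5/11) · (6/10) · (4/9) · (5/8) = 5/66 ≈ 0.0758.

5/66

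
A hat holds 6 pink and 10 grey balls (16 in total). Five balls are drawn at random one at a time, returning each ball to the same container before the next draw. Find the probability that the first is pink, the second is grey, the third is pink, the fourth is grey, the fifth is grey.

Multiply the conditional probability of each draw in order, with replacement (the composition resets each draw).
P = (6/16) · (10/16) · (6/16) · (10/16) · (10/16) = 1125/32768 ≈ 0.0343.

1125/32768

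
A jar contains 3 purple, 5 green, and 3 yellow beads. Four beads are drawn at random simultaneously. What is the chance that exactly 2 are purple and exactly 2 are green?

1/11

Unordered draws without replacement: count favorable combinations over C(11,4).
Favorable = C(3,2) · C(5,2) · C(3,0) = 30; total = C(11,4) = 330.
P = 30/330 = 1/11 ≈ 0.0909.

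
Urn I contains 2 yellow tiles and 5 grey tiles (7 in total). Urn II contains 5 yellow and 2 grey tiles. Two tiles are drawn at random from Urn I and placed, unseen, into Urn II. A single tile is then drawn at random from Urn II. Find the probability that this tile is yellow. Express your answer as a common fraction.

13/21

Condition on how many of the transferred tiles are yellow (from Urn I: 2 yellow of 7; then Urn II has 9 total).
  0 yellow: C(2,0)C(5,2)/C(7,2) = 10/21; then P = 5/9
  1 yellow: C(2,1)C(5,1)/C(7,2) = 10/21; then P = 6/9
  2 yellow: C(2,2)C(5,0)/C(7,2) = 1/21; then P = 7/9
P(yellow from Urn II) = 13/21 ≈ 0.6190.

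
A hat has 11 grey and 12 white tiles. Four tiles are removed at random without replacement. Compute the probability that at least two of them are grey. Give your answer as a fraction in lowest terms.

108/161

Sum the hypergeometric tail for j = 2,…,4 grey tiles.
Favorable = C(11,2)·C(12,2) + C(11,3)·C(12,1) + C(11,4)·C(12,0) = 5940; total = C(23,4) = 8855.
P = 5940/8855 = 108/161 ≈ 0.6708.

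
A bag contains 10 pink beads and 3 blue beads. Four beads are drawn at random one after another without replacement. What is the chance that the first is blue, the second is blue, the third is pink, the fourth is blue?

1/286

Multiply the conditional probability of each draw in order, without replacement, so each draw removes one from its color and from the total.
P = (3/13) · (2/12) · (10/11) · (1/10) = 1/286 ≈ 0.0035.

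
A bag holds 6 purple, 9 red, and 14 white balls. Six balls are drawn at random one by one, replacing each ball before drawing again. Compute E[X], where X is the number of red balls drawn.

By linearity of expectation, E[X] = Σ P(draw i is red); each independent draw has P(red) = 9/29.
E[X] = 6 · 9/29 = 54/29 ≈ 1.8621.

54/29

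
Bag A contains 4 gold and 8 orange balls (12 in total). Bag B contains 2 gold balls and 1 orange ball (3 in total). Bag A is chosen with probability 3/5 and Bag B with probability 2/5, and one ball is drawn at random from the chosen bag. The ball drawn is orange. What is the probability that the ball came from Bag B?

P(orange | Bag A) = 2/3; P(orange | Bag B) = 1/3.
P(orange) = 3/5·2/3 + 2/5·1/3 = 8/15.
By Bayes' rule, P(Bag B | orange) = 2/15 / 8/15 = 1/4 ≈ 0.2500.

1/4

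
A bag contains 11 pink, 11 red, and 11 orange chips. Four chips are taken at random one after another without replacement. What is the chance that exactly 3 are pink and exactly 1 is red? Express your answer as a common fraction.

11/248

Unordered draws without replacement: count favorable combinations over C(33,4).
Favorable = C(11,3) · C(11,1) · C(11,0) = 1815; total = C(33,4) = 40920.
P = 1815/40920 = 11/248 ≈ 0.0444.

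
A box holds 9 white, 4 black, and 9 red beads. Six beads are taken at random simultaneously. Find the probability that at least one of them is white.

2209/2261

Use the complement: P(at least one white) = 1 − P(no white).
P(none) = C(13,6)/C(22,6) = 1716/74613.
So P = 1 − 1716/74613 = 2209/2261 ≈ 0.9770.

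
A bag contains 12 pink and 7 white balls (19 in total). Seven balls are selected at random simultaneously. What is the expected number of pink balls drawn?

By linearity of expectation, E[X] = Σ P(draw i is pink); by symmetry each draw (even without replacement) has P(pink) = 12/19.
E[X] = 7 · 12/19 = 84/19 ≈ 4.4211.

84/19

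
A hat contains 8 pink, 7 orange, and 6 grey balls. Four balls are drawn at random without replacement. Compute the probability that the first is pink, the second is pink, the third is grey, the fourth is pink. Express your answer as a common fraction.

Multiply the conditional probability of each draw in order, without replacement, so each draw removes one from its color and from the total.
P = (8/21) · (7/20) · (6/19) · (6/18) = 4/285 ≈ 0.0140.

4/285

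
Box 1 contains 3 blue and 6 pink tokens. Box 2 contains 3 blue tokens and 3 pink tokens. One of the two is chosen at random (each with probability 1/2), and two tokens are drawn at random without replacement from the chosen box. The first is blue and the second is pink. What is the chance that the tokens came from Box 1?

5/11

P(E | Box 1) = 1/4; P(E | Box 2) = 3/10.
P(E) = 1/2·1/4 + 1/2·3/10 = 11/40.
By Bayes' rule, P(Box 1 | E) = 1/8 / 11/40 = 5/11 ≈ 0.4545.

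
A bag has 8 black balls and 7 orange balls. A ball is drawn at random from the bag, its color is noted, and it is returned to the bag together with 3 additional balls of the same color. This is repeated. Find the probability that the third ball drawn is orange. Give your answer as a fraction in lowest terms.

7/15

Sum over the four possibilities for the first two draws (orange/not-orange each), tracking how the orange count and total change by +3 per draw.
P(third is orange) = 7/15 ≈ 0.4667. (In a Pólya urn every draw has the same marginal probability 7/15.)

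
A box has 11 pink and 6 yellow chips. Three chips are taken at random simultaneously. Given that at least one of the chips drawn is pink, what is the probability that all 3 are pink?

1/4

P(all 3 pink) = C(11,3)/C(17,3) = 33/136; P(at least one pink) = 1 − C(6,3)/C(17,3) = 33/34.
Since 'all 3 pink' ⊆ 'at least one pink', P(all 3 | at least one) = 33/136 / 33/34 = 1/4 ≈ 0.2500.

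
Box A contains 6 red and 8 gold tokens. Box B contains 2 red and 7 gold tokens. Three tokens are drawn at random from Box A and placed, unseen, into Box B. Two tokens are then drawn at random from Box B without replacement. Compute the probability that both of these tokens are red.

185/3003

Condition on how many of the transferred tokens are red (from Box A: 6 red of 14; then Box B has 12 total).
  0 red: C(6,0)C(8,3)/C(14,3) = 2/13; then P = C(2,2)/C(12,2) = 1/66
  1 red: C(6,1)C(8,2)/C(14,3) = 6/13; then P = C(3,2)/C(12,2) = 1/22
  2 red: C(6,2)C(8,1)/C(14,3) = 30/91; then P = C(4,2)/C(12,2) = 1/11
  3 red: C(6,3)C(8,0)/C(14,3) = 5/91; then P = C(5,2)/C(12,2) = 5/33
P(both red) = 185/3003 ≈ 0.0616.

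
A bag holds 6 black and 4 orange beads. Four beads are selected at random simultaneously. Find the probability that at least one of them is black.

Use the complement: P(at least one black) = 1 − P(no black).
P(none) = C(4,4)/C(10,4) = 1/210.
So P = 1 − 1/210 = 209/210 ≈ 0.9952.

209/210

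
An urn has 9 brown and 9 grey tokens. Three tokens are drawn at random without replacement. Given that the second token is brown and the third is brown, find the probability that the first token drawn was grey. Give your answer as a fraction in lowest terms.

P(first=grey and the second token is brown and the third is brown) = (9/18)·(9/17)·(8/16) = 9/68.
P(E) = Σ over first color = 7/68 + 9/68 = 4/17.
By Bayes, P(first=grey | E) = 9/68 / 4/17 = 9/16 ≈ 0.5625.

9/16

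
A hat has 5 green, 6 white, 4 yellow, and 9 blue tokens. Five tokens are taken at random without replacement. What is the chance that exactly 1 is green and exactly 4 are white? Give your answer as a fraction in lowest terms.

Unordered draws without replacement: count favorable combinations over C(24,5).
Favorable = C(5,1) · C(6,4) · C(4,0) · C(9,0) = 75; total = C(24,5) = 42504.
P = 75/42504 = 25/14168 ≈ 0.0018.

25/14168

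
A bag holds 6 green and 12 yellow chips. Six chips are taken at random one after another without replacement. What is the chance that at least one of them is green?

210/221

Use the complement: P(at least one green) = 1 − P(no green).
P(none) = C(12,6)/C(18,6) = 924/18564.
So P = 1 − 924/18564 = 210/221 ≈ 0.9502.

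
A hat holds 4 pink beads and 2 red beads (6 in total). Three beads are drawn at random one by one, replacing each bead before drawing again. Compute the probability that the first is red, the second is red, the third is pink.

2/27

Multiply the conditional probability of each draw in order, with replacement (the composition resets each draw).
P = (2/6) · (2/6) · (4/6) = 2/27 ≈ 0.0741.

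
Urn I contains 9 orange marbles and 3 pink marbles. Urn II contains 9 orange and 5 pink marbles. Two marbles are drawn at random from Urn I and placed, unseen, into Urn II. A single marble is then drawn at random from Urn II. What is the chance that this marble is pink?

11/32

Condition on how many of the transferred marbles are pink (from Urn I: 3 pink of 12; then Urn II has 16 total).
  0 pink: C(3,0)C(9,2)/C(12,2) = 6/11; then P = 5/16
  1 pink: C(3,1)C(9,1)/C(12,2) = 9/22; then P = 6/16
  2 pink: C(3,2)C(9,0)/C(12,2) = 1/22; then P = 7/16
P(pink from Urn II) = 11/32 ≈ 0.3438.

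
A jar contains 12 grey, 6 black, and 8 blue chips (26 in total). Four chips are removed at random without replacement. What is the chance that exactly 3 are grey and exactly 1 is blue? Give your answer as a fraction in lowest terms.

Unordered draws without replacement: count favorable combinations over C(26,4).
Favorable = C(12,3) · C(6,0) · C(8,1) = 1760; total = C(26,4) = 14950.
P = 1760/14950 = 176/1495 ≈ 0.1177.

176/1495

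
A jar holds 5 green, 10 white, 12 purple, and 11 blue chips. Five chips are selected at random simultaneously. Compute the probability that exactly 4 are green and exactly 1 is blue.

Unordered draws without replacement: count favorable combinations over C(38,5).
Favorable = C(5,4) · C(10,0) · C(12,0) · C(11,1) = 55; total = C(38,5) = 501942.
P = 55/501942 = 55/501942 ≈ 0.0001.

55/501942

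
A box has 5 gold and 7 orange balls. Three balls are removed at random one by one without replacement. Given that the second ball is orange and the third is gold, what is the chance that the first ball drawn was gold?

2/5

P(first=gold and the second ball is orange and the third is gold) = (5/12)·(7/11)·(4/10) = 7/66.
P(E) = Σ over first color = 7/66 + 7/44 = 35/132.
By Bayes, P(first=gold | E) = 7/66 / 35/132 = 2/5 ≈ 0.4000.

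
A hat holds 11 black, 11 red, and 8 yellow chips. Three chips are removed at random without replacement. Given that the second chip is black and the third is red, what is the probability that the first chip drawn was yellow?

P(first=yellow and the second chip is black and the third is red) = (8/30)·(11/29)·(11/28) = 121/3045.
P(E) = Σ over first color = 121/2436 + 121/2436 + 121/3045 = 121/870.
By Bayes, P(first=yellow | E) = 121/3045 / 121/870 = 2/7 ≈ 0.2857.

2/7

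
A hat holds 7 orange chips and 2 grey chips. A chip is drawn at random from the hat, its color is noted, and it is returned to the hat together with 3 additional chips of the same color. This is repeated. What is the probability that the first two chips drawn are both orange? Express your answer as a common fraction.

After a orange draw the hat holds 10 orange out of 12.
P = (7/9)·(10/12) = 35/54 ≈ 0.6481.

35/54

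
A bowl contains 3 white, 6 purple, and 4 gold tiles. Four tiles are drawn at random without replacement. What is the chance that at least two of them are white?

Sum the hypergeometric tail for j = 2,…,3 white tiles.
Favorable = C(3,2)·C(10,2) + C(3,3)·C(10,1) = 145; total = C(13,4) = 715.
P = 145/715 = 29/143 ≈ 0.2028.

29/143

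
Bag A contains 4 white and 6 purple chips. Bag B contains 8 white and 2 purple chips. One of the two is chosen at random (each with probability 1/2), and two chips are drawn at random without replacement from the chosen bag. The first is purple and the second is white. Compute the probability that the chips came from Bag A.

3/5

P(E | Bag A) = 4/15; P(E | Bag B) = 8/45.
P(E) = 1/2·4/15 + 1/2·8/45 = 2/9.
By Bayes' rule, P(Bag A | E) = 2/15 / 2/9 = 3/5 ≈ 0.6000.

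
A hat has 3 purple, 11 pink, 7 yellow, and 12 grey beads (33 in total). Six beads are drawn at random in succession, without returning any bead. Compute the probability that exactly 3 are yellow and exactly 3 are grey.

25/3596

Unordered draws without replacement: count favorable combinations over C(33,6).
Favorable = C(3,0) · C(11,0) · C(7,3) · C(12,3) = 7700; total = C(33,6) = 1107568.
P = 7700/1107568 = 25/3596 ≈ 0.0070.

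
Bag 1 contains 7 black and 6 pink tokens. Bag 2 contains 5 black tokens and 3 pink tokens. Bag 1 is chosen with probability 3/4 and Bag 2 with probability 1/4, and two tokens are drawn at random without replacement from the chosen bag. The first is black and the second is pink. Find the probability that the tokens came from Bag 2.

65/261

P(E | Bag 1) = 7/26; P(E | Bag 2) = 15/56.
P(E) = 3/4·7/26 + 1/4·15/56 = 783/2912.
By Bayes' rule, P(Bag 2 | E) = 15/224 / 783/2912 = 65/261 ≈ 0.2490.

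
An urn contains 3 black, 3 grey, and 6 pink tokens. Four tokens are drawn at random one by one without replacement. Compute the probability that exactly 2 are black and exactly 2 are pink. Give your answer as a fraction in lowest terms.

1/11

Unordered draws without replacement: count favorable combinations over C(12,4).
Favorable = C(3,2) · C(3,0) · C(6,2) = 45; total = C(12,4) = 495.
P = 45/495 = 1/11 ≈ 0.0909.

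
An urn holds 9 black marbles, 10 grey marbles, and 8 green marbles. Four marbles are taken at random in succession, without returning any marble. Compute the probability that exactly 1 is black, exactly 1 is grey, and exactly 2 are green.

28/195

Unordered draws without replacement: count favorable combinations over C(27,4).
Favorable = C(9,1) · C(10,1) · C(8,2) = 2520; total = C(27,4) = 17550.
P = 2520/17550 = 28/195 ≈ 0.1436.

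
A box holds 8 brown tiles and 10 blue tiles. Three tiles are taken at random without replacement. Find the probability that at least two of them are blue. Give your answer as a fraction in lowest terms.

10/17

Sum the hypergeometric tail for j = 2,…,3 blue tiles.
Favorable = C(10,2)·C(8,1) + C(10,3)·C(8,0) = 480; total = C(18,3) = 816.
P = 480/816 = 10/17 ≈ 0.5882.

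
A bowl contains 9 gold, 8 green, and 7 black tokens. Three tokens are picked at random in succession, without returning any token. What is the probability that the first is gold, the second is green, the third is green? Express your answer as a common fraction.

Multiply the conditional probability of each draw in order, without replacement, so each draw removes one from its color and from the total.
P = (9/24) · (8/23) · (7/22) = 21/506 ≈ 0.0415.

21/506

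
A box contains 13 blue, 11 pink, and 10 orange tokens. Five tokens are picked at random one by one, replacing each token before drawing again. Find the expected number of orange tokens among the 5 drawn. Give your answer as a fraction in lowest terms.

By linearity of expectation, E[X] = Σ P(draw i is orange); each independent draw has P(orange) = 10/34.
E[X] = 5 · 10/34 = 25/17 ≈ 1.4706.

25/17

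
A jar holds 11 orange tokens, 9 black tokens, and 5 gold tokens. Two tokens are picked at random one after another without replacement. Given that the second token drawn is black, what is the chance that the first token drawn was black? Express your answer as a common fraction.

P(first=black and the second token drawn is black) = (9/25)·(8/24) = 3/25.
P(the second token drawn is black) = Σ over first color = 33/200 + 3/25 + 3/40 = 9/25.
By Bayes, P(first=black | the second token drawn is black) = 3/25 / 9/25 = 1/3 ≈ 0.3333.

1/3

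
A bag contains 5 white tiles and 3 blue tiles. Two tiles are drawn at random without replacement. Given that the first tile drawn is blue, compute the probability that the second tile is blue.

2/7

After removing 1 blue, the bag has 2 blue out of 7 remaining.
P(second is blue | given) = 2/7 ≈ 0.2857.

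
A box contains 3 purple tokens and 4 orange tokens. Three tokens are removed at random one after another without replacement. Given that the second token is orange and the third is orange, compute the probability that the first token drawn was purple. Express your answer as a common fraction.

P(first=purple and the second token is orange and the third is orange) = (3/7)·(4/6)·(3/5) = 6/35.
P(E) = Σ over first color = 6/35 + 4/35 = 2/7.
By Bayes, P(first=purple | E) = 6/35 / 2/7 = 3/5 ≈ 0.6000.

3/5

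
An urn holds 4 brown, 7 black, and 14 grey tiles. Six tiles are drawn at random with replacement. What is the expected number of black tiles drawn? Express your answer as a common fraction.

42/25

By linearity of expectation, E[X] = Σ P(draw i is black); each independent draw has P(black) = 7/25.
E[X] = 6 · 7/25 = 42/25 ≈ 1.6800.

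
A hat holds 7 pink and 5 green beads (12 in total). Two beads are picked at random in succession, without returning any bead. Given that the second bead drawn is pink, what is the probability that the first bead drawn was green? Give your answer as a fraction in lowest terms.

5/11

P(first=green and the second bead drawn is pink) = (5/12)·(7/11) = 35/132.
P(the second bead drawn is pink) = Σ over first color = 7/22 + 35/132 = 7/12.
By Bayes, P(first=green | the second bead drawn is pink) = 35/132 / 7/12 = 5/11 ≈ 0.4545.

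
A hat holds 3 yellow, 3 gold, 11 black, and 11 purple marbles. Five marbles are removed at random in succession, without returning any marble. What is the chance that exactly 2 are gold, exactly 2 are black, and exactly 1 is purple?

121/6552

Unordered draws without replacement: count favorable combinations over C(28,5).
Favorable = C(3,0) · C(3,2) · C(11,2) · C(11,1) = 1815; total = C(28,5) = 98280.
P = 1815/98280 = 121/6552 ≈ 0.0185.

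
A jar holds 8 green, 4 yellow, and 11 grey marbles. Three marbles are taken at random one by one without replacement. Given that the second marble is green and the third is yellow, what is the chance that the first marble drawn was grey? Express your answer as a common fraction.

11/21

P(first=grey and the second marble is green and the third is yellow) = (11/23)·(8/22)·(4/21) = 16/483.
P(E) = Σ over first color = 16/759 + 16/1771 + 16/483 = 16/253.
By Bayes, P(first=grey | E) = 16/483 / 16/253 = 11/21 ≈ 0.5238.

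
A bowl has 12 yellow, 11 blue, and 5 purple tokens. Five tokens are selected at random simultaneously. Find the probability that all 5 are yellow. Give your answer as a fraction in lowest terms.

11/1365

Unordered draws without replacement: count favorable combinations over C(28,5).
Favorable = C(12,5) · C(11,0) · C(5,0) = 792; total = C(28,5) = 98280.
P = 792/98280 = 11/1365 ≈ 0.0081.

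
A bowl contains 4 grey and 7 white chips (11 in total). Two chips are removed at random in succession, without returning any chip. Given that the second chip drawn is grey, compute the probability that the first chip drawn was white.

7/10

P(first=white and the second chip drawn is grey) = (7/11)·(4/10) = 14/55.
P(the second chip drawn is grey) = Σ over first color = 6/55 + 14/55 = 4/11.
By Bayes, P(first=white | the second chip drawn is grey) = 14/55 / 4/11 = 7/10 ≈ 0.7000.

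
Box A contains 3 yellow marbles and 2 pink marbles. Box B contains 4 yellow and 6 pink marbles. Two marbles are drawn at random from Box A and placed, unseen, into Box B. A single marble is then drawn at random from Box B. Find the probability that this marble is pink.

Condition on how many of the transferred marbles are pink (from Box A: 2 pink of 5; then Box B has 12 total).
  0 pink: C(2,0)C(3,2)/C(5,2) = 3/10; then P = 6/12
  1 pink: C(2,1)C(3,1)/C(5,2) = 3/5; then P = 7/12
  2 pink: C(2,2)C(3,0)/C(5,2) = 1/10; then P = 8/12
P(pink from Box B) = 17/30 ≈ 0.5667.

17/30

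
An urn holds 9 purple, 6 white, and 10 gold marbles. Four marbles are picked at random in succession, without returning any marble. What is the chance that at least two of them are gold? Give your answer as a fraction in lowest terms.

Sum the hypergeometric tail for j = 2,…,4 gold marbles.
Favorable = C(10,2)·C(15,2) + C(10,3)·C(15,1) + C(10,4)·C(15,0) = 6735; total = C(25,4) = 12650.
P = 6735/12650 = 1347/2530 ≈ 0.5324.

1347/2530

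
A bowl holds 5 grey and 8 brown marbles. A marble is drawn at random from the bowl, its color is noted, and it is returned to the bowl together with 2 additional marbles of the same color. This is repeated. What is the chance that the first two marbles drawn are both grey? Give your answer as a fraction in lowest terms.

After a grey draw the bowl holds 7 grey out of 15.
P = (5/13)·(7/15) = 7/39 ≈ 0.1795.

7/39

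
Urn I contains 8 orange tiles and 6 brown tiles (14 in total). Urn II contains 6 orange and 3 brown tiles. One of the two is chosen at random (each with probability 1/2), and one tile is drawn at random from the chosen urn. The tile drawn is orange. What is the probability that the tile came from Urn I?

P(orange | Urn I) = 4/7; P(orange | Urn II) = 2/3.
P(orange) = 1/2·4/7 + 1/2·2/3 = 13/21.
By Bayes' rule, P(Urn I | orange) = 2/7 / 13/21 = 6/13 ≈ 0.4615.

6/13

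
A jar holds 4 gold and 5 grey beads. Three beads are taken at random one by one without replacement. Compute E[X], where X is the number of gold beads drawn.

By linearity of expectation, E[X] = Σ P(draw i is gold); by symmetry each draw (even without replacement) has P(gold) = 4/9.
E[X] = 3 · 4/9 = 4/3 ≈ 1.3333.

4/3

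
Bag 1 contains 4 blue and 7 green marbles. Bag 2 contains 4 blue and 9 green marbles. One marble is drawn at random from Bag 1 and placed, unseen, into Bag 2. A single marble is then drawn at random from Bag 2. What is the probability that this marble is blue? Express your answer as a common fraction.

Condition on how many of the transferred marbles are blue (from Bag 1: 4 blue of 11; then Bag 2 has 14 total).
  0 blue: C(4,0)C(7,1)/C(11,1) = 7/11; then P = 4/14
  1 blue: C(4,1)C(7,0)/C(11,1) = 4/11; then P = 5/14
P(blue from Bag 2) = 24/77 ≈ 0.3117.

24/77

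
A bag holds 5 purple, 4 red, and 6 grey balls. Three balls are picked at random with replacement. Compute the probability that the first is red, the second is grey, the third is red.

Multiply the conditional probability of each draw in order, with replacement (the composition resets each draw).
P = (4/15) · (6/15) · (4/15) = 32/1125 ≈ 0.0284.

32/1125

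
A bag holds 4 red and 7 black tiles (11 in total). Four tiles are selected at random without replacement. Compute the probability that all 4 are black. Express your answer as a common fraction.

Multiply the conditional probability of each draw in order, without replacement, so each draw removes one from its color and from the total.
P = (7/11) · (6/10) · (5/9) · (4/8) = 7/66 ≈ 0.1061.

7/66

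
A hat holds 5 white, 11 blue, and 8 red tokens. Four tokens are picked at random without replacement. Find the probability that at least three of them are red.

1/11

Sum the hypergeometric tail for j = 3,…,4 red tokens.
Favorable = C(8,3)·C(16,1) + C(8,4)·C(16,0) = 966; total = C(24,4) = 10626.
P = 966/10626 = 1/11 ≈ 0.0909.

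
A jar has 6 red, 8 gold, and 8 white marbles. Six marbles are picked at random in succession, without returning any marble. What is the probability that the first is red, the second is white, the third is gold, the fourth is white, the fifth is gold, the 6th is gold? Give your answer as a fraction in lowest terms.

Multiply the conditional probability of each draw in order, without replacement, so each draw removes one from its color and from the total.
P = (6/22) · (8/21) · (8/20) · (7/19) · (7/18) · (6/17) = 112/53295 ≈ 0.0021.

112/53295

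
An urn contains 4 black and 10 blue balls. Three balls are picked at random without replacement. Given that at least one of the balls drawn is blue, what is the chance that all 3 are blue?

P(all 3 blue) = C(10,3)/C(14,3) = 30/91; P(at least one blue) = 1 − C(4,3)/C(14,3) = 90/91.
Since 'all 3 blue' ⊆ 'at least one blue', P(all 3 | at least one) = 30/91 / 90/91 = 1/3 ≈ 0.3333.

1/3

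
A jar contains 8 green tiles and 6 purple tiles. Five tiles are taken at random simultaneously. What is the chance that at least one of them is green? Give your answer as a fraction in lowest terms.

998/1001

Use the complement: P(at least one green) = 1 − P(no green).
P(none) = C(6,5)/C(14,5) = 6/2002.
So P = 1 − 6/2002 = 998/1001 ≈ 0.9970.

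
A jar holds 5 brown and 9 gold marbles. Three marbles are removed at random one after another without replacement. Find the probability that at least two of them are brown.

25/91

Sum the hypergeometric tail for j = 2,…,3 brown marbles.
Favorable = C(5,2)·C(9,1) + C(5,3)·C(9,0) = 100; total = C(14,3) = 364.
P = 100/364 = 25/91 ≈ 0.2747.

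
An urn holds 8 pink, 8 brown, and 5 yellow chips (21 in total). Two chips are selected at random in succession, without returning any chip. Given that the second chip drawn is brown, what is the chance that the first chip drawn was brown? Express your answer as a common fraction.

7/20

P(first=brown and the second chip drawn is brown) = (8/21)·(7/20) = 2/15.
P(the second chip drawn is brown) = Σ over first color = 16/105 + 2/15 + 2/21 = 8/21.
By Bayes, P(first=brown | the second chip drawn is brown) = 2/15 / 8/21 = 7/20 ≈ 0.3500.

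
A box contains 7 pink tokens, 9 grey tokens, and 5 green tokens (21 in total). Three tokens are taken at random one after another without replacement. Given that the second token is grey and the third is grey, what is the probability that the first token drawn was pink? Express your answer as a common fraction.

7/19

P(first=pink and the second token is grey and the third is grey) = (7/21)·(9/20)·(8/19) = 6/95.
P(E) = Σ over first color = 6/95 + 6/95 + 6/133 = 6/35.
By Bayes, P(first=pink | E) = 6/95 / 6/35 = 7/19 ≈ 0.3684.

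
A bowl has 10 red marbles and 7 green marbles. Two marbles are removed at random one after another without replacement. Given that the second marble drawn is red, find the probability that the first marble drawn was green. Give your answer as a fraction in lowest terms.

7/16

P(first=green and the second marble drawn is red) = (7/17)·(10/16) = 35/136.
P(the second marble drawn is red) = Σ over first color = 45/136 + 35/136 = 10/17.
By Bayes, P(first=green | the second marble drawn is red) = 35/136 / 10/17 = 7/16 ≈ 0.4375.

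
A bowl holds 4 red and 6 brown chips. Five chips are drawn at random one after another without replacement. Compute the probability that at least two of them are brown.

41/42

Sum the hypergeometric tail for j = 2,…,5 brown chips.
Favorable = C(6,2)·C(4,3) + C(6,3)·C(4,2) + C(6,4)·C(4,1) + C(6,5)·C(4,0) = 246; total = C(10,5) = 252.
P = 246/252 = 41/42 ≈ 0.9762.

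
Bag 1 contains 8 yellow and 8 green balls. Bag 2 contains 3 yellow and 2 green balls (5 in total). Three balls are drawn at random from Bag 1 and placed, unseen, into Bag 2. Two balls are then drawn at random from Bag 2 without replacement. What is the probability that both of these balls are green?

47/280

Condition on how many of the transferred balls are green (from Bag 1: 8 green of 16; then Bag 2 has 8 total).
  0 green: C(8,0)C(8,3)/C(16,3) = 1/10; then P = C(2,2)/C(8,2) = 1/28
  1 green: C(8,1)C(8,2)/C(16,3) = 2/5; then P = C(3,2)/C(8,2) = 3/28
  2 green: C(8,2)C(8,1)/C(16,3) = 2/5; then P = C(4,2)/C(8,2) = 3/14
  3 green: C(8,3)C(8,0)/C(16,3) = 1/10; then P = C(5,2)/C(8,2) = 5/14
P(both green) = 47/280 ≈ 0.1679.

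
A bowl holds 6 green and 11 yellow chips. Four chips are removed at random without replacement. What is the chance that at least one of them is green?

Use the complement: P(at least one green) = 1 − P(no green).
P(none) = C(11,4)/C(17,4) = 330/2380.
So P = 1 − 330/2380 = 205/238 ≈ 0.8613.

205/238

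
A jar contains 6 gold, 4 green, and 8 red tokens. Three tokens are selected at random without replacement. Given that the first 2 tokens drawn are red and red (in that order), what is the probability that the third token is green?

After removing 2 red, the jar has 4 green out of 16 remaining.
P(third is green | given) = 4/16 = 1/4 ≈ 0.2500.

1/4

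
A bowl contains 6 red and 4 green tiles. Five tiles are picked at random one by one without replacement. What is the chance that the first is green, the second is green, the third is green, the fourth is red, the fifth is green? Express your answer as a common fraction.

1/210

Multiply the conditional probability of each draw in order, without replacement, so each draw removes one from its color and from the total.
P = (4/10) · (3/9) · (2/8) · (6/7) · (1/6) = 1/210 ≈ 0.0048.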